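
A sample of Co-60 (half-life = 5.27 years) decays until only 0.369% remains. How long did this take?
t = t½ × log₂(N₀/N) = 42.59 years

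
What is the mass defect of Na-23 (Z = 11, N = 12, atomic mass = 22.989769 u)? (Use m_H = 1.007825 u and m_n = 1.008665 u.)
Δm = Z·m_H + N·m_n − M = 0.2003 u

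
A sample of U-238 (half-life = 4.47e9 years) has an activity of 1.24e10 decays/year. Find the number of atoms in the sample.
N = A/λ = 7.997e19 atoms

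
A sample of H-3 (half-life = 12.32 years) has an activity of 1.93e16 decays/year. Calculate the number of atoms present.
N = A/λ = 3.43e17 atoms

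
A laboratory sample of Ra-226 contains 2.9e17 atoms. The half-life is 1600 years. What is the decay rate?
A = λN = 1.256e14 decays/year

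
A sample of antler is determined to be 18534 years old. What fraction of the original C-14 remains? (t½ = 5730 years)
N/N₀ = (1/2)^(t/t½) = 0.1062 = 10.6%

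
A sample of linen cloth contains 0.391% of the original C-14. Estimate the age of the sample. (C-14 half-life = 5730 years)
Age = t½ × log₂(1/ratio) = 45830 years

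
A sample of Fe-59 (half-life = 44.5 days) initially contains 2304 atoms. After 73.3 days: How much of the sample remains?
N = N₀(1/2)^(t/t½) = 735.6 atoms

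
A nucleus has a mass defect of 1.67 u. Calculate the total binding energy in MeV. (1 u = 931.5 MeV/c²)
B.E. = Δm × 931.5 = 1556 MeV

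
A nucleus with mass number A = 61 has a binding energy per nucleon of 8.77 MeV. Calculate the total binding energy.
B.E. = 8.77 × 61 = 535 MeV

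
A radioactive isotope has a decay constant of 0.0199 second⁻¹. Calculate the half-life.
t½ = ln(2)/λ = 34.83 seconds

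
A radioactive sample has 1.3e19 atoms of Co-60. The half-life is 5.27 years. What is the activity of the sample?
A = λN = 1.71e18 decays/year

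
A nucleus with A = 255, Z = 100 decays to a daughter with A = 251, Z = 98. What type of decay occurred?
ΔA = -4, ΔZ = -2 ⇒ alpha decay (α)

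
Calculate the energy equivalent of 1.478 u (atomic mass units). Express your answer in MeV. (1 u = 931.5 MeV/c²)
E = mc² = 1377 MeV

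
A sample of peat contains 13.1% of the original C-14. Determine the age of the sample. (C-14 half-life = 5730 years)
Age = t½ × log₂(1/ratio) = 16800 years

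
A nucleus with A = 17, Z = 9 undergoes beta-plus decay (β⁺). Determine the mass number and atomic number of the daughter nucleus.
Daughter: A = 17, Z = 8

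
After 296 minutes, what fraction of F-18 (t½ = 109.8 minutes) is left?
N/N₀ = (1/2)^(t/t½) = 0.1543 = 15.4%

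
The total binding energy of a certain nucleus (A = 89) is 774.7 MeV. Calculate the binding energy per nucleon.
B.E./A = 774.7/89 = 8.704 MeV/nucleon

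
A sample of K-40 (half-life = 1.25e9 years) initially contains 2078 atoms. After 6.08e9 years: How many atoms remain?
N = N₀(1/2)^(t/t½) = 71.36 atoms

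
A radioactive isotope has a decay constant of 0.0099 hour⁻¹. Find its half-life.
t½ = ln(2)/λ = 70.01 hours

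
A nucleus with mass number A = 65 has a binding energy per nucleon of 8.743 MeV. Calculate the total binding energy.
B.E. = 8.743 × 65 = 568.3 MeV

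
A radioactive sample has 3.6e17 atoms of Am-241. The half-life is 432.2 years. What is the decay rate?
A = λN = 5.774e14 decays/year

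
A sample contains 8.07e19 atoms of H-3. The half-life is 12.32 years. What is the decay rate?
A = λN = 4.54e18 decays/year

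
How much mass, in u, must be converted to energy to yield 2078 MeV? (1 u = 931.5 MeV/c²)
m = E/c² = 2.231 u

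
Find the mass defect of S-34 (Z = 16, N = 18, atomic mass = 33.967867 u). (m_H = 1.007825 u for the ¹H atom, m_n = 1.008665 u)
Δm = Z·m_H + N·m_n − M = 0.3133 u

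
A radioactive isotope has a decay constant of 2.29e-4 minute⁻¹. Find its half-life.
t½ = ln(2)/λ = 3027 minutes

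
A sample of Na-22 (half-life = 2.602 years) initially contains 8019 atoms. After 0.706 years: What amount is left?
N = N₀(1/2)^(t/t½) = 6644 atoms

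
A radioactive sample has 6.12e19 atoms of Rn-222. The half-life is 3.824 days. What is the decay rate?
A = λN = 1.109e19 decays/day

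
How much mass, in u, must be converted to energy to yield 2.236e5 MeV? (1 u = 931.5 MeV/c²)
m = E/c² = 240 u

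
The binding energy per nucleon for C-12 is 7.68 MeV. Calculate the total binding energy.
B.E. = 7.68 × 12 = 92.16 MeV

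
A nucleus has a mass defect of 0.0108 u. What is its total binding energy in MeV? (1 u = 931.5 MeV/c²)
B.E. = Δm × 931.5 = 10.06 MeV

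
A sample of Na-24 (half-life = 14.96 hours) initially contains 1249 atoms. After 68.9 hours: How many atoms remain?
N = N₀(1/2)^(t/t½) = 51.3 atoms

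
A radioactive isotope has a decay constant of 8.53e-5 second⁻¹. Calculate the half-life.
t½ = ln(2)/λ = 8126 seconds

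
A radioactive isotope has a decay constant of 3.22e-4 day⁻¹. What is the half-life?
t½ = ln(2)/λ = 2153 days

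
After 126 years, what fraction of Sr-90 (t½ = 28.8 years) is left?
N/N₀ = (1/2)^(t/t½) = 0.04819 = 4.82%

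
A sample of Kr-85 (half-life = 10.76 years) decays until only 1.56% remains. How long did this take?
t = t½ × log₂(N₀/N) = 64.58 years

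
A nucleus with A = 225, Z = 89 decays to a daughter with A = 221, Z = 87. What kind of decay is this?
ΔA = -4, ΔZ = -2 ⇒ alpha decay (α)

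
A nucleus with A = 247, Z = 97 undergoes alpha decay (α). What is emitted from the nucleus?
α particle = ⁴₂He (2 protons + 2 neutrons)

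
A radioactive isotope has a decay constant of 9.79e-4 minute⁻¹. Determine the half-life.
t½ = ln(2)/λ = 708 minutes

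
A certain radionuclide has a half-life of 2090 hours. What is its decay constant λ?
λ = ln(2)/t½ = 3.316e-4 hour⁻¹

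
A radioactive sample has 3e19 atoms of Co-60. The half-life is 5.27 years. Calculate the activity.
A = λN = 3.946e18 decays/year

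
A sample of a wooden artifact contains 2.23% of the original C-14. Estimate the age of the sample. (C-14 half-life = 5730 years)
Age = t½ × log₂(1/ratio) = 31440 years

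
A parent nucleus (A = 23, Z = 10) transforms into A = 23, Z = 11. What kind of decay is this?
ΔA = 0, ΔZ = +1 ⇒ beta-minus decay (β⁻)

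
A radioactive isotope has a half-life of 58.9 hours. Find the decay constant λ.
λ = ln(2)/t½ = 0.01177 hour⁻¹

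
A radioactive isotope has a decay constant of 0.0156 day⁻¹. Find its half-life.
t½ = ln(2)/λ = 44.43 days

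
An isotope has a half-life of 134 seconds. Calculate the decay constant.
λ = ln(2)/t½ = 0.005173 second⁻¹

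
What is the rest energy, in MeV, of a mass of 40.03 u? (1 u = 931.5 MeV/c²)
E = mc² = 37290 MeV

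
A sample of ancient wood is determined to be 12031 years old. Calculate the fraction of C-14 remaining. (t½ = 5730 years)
N/N₀ = (1/2)^(t/t½) = 0.2333 = 23.3%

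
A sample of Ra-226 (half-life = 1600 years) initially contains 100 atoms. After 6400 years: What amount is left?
N = N₀(1/2)^(t/t½) = 6.25 atoms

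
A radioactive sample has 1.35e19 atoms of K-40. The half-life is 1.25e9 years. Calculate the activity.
A = λN = 7.486e9 decays/year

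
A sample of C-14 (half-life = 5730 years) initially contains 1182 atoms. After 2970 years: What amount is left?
N = N₀(1/2)^(t/t½) = 825.3 atoms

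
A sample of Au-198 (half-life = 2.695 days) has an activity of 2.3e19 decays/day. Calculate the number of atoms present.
N = A/λ = 8.943e19 atoms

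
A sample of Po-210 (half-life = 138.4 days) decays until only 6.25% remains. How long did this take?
t = t½ × log₂(N₀/N) = 553.6 days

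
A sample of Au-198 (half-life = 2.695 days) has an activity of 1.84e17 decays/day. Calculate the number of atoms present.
N = A/λ = 7.154e17 atoms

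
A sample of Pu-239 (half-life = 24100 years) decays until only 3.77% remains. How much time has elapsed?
t = t½ × log₂(N₀/N) = 1.14e5 years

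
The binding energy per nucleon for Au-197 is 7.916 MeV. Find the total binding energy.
B.E. = 7.916 × 197 = 1559 MeV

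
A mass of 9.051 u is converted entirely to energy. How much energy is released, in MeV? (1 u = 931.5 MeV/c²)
E = mc² = 8431 MeV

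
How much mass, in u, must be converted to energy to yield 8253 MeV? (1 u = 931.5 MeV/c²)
m = E/c² = 8.86 u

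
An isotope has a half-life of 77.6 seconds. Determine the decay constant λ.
λ = ln(2)/t½ = 0.008932 second⁻¹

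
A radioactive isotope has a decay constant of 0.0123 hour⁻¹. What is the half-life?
t½ = ln(2)/λ = 56.35 hours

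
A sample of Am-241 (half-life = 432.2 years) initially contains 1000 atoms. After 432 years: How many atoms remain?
N = N₀(1/2)^(t/t½) = 500.2 atoms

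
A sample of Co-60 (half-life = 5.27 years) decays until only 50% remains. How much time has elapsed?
t = t½ × log₂(N₀/N) = 5.27 years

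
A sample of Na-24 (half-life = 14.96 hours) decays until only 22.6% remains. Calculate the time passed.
t = t½ × log₂(N₀/N) = 32.1 hours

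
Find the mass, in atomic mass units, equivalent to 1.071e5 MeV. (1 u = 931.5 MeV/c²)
m = E/c² = 115 u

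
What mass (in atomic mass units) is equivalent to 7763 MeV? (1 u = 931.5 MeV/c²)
m = E/c² = 8.334 u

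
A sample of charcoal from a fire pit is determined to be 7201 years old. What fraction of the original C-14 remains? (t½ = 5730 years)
N/N₀ = (1/2)^(t/t½) = 0.4185 = 41.8%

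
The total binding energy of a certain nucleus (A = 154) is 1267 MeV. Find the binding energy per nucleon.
B.E./A = 1267/154 = 8.227 MeV/nucleon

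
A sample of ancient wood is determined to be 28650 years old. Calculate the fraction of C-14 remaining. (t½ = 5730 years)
N/N₀ = (1/2)^(t/t½) = 0.03125 = 3.12%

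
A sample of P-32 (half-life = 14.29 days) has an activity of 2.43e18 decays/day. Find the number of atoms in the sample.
N = A/λ = 5.01e19 atoms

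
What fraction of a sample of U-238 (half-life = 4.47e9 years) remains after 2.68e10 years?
N/N₀ = (1/2)^(t/t½) = 0.01567 = 1.57%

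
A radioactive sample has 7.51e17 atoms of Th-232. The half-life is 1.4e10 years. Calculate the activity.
A = λN = 3.718e7 decays/year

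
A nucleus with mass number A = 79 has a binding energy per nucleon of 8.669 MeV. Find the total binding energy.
B.E. = 8.669 × 79 = 684.9 MeV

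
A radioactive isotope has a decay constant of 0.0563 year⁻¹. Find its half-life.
t½ = ln(2)/λ = 12.31 years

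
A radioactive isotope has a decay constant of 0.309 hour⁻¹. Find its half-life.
t½ = ln(2)/λ = 2.243 hours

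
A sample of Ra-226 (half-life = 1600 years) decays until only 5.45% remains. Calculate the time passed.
t = t½ × log₂(N₀/N) = 6716 years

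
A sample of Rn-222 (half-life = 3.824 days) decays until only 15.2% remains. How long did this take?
t = t½ × log₂(N₀/N) = 10.39 days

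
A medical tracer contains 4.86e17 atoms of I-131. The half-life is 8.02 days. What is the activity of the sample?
A = λN = 4.2e16 decays/day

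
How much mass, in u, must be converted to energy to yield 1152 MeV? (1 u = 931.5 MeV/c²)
m = E/c² = 1.237 u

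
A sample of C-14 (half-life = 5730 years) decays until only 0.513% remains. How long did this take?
t = t½ × log₂(N₀/N) = 43590 years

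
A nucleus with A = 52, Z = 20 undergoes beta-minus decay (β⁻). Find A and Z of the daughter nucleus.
Daughter: A = 52, Z = 21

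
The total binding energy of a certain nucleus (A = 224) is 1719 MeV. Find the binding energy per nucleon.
B.E./A = 1719/224 = 7.674 MeV/nucleon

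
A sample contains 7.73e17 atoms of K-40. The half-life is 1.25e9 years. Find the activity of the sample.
A = λN = 4.286e8 decays/year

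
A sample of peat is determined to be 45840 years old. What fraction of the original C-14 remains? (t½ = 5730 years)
N/N₀ = (1/2)^(t/t½) = 0.003906 = 0.391%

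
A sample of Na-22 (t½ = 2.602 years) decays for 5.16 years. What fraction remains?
N/N₀ = (1/2)^(t/t½) = 0.2529 = 25.3%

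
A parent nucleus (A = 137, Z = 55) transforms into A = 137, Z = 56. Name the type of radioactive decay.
ΔA = 0, ΔZ = +1 ⇒ beta-minus decay (β⁻)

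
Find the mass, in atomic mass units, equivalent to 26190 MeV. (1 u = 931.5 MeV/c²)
m = E/c² = 28.12 u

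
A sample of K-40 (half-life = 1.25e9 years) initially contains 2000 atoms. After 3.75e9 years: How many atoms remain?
N = N₀(1/2)^(t/t½) = 250 atoms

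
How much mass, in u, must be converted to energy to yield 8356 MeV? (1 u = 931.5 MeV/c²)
m = E/c² = 8.97 u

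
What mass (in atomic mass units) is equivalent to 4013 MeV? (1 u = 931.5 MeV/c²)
m = E/c² = 4.308 u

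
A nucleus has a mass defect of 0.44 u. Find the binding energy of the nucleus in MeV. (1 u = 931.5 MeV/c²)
B.E. = Δm × 931.5 = 409.9 MeV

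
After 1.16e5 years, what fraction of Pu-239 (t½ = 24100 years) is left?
N/N₀ = (1/2)^(t/t½) = 0.03557 = 3.56%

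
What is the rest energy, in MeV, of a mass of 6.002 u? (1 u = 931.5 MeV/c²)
E = mc² = 5591 MeV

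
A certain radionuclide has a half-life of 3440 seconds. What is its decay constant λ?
λ = ln(2)/t½ = 2.015e-4 second⁻¹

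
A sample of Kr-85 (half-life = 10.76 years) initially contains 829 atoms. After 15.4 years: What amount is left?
N = N₀(1/2)^(t/t½) = 307.4 atoms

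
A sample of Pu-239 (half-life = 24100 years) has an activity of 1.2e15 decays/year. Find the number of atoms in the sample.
N = A/λ = 4.172e19 atoms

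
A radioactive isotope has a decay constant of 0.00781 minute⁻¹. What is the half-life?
t½ = ln(2)/λ = 88.75 minutes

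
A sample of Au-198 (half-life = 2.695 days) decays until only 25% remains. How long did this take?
t = t½ × log₂(N₀/N) = 5.39 days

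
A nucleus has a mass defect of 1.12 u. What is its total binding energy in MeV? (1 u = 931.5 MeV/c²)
B.E. = Δm × 931.5 = 1043 MeV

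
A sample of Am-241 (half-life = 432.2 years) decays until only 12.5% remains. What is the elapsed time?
t = t½ × log₂(N₀/N) = 1297 years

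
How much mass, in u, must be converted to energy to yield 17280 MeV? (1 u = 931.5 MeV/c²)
m = E/c² = 18.55 u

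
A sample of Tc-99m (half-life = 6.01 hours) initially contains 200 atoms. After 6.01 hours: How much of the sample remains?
N = N₀(1/2)^(t/t½) = 100 atoms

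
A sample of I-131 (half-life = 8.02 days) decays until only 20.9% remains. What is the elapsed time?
t = t½ × log₂(N₀/N) = 18.11 days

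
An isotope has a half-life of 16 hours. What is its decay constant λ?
λ = ln(2)/t½ = 0.04332 hour⁻¹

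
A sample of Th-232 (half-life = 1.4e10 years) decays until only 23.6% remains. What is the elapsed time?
t = t½ × log₂(N₀/N) = 2.916e10 years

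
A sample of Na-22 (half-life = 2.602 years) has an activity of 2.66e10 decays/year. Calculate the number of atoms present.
N = A/λ = 9.985e10 atoms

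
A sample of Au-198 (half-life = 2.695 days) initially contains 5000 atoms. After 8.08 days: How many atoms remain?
N = N₀(1/2)^(t/t½) = 625.8 atoms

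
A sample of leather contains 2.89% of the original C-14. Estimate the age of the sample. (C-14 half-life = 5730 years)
Age = t½ × log₂(1/ratio) = 29300 years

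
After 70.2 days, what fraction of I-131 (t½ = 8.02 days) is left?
N/N₀ = (1/2)^(t/t½) = 0.002318 = 0.232%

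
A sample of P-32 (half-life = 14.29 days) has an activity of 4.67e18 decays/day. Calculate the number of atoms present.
N = A/λ = 9.628e19 atoms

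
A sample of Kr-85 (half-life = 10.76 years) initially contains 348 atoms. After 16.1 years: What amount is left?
N = N₀(1/2)^(t/t½) = 123.4 atoms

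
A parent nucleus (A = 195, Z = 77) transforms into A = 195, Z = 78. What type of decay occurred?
ΔA = 0, ΔZ = +1 ⇒ beta-minus decay (β⁻)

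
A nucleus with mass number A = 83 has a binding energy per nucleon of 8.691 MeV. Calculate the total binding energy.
B.E. = 8.691 × 83 = 721.4 MeV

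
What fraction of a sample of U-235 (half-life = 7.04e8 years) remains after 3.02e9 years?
N/N₀ = (1/2)^(t/t½) = 0.05113 = 5.11%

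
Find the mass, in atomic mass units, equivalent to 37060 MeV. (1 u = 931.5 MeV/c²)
m = E/c² = 39.79 u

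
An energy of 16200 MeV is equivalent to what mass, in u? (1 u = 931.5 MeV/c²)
m = E/c² = 17.39 u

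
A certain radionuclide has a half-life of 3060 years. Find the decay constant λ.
λ = ln(2)/t½ = 2.265e-4 year⁻¹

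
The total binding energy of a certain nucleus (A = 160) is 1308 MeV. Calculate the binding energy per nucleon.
B.E./A = 1308/160 = 8.175 MeV/nucleon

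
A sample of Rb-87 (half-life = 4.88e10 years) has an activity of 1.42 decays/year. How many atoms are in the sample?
N = A/λ = 9.997e10 atoms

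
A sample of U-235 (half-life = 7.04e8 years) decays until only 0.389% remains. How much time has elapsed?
t = t½ × log₂(N₀/N) = 5.636e9 years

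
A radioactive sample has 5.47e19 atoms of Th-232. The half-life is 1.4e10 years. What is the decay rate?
A = λN = 2.708e9 decays/year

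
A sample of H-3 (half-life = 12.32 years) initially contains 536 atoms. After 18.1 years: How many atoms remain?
N = N₀(1/2)^(t/t½) = 193.6 atoms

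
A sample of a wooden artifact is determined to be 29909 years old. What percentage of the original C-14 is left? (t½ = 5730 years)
N/N₀ = (1/2)^(t/t½) = 0.02684 = 2.68%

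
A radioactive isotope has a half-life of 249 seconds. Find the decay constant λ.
λ = ln(2)/t½ = 0.002784 second⁻¹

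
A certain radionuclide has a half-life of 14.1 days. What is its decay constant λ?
λ = ln(2)/t½ = 0.04916 day⁻¹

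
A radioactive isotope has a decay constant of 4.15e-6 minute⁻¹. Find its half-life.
t½ = ln(2)/λ = 1.67e5 minutes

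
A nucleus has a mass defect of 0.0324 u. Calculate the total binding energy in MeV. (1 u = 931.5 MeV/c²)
B.E. = Δm × 931.5 = 30.18 MeV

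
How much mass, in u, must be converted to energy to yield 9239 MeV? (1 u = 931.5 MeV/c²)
m = E/c² = 9.918 u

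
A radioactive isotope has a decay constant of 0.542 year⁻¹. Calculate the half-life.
t½ = ln(2)/λ = 1.279 years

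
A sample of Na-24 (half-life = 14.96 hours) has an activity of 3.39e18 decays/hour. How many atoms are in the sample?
N = A/λ = 7.317e19 atoms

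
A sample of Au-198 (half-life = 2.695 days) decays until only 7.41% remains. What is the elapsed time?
t = t½ × log₂(N₀/N) = 10.12 days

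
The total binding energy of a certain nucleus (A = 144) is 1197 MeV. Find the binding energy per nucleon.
B.E./A = 1197/144 = 8.312 MeV/nucleon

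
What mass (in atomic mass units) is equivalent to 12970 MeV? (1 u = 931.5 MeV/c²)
m = E/c² = 13.92 u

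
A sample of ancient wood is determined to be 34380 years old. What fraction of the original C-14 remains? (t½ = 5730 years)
N/N₀ = (1/2)^(t/t½) = 0.01562 = 1.56%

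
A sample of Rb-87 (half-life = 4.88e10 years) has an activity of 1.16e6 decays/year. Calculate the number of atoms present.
N = A/λ = 8.167e16 atoms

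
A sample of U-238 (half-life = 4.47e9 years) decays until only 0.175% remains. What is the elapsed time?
t = t½ × log₂(N₀/N) = 4.094e10 years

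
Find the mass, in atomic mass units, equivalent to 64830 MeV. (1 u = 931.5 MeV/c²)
m = E/c² = 69.6 u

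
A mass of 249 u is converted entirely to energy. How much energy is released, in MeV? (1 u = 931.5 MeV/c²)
E = mc² = 2.319e5 MeV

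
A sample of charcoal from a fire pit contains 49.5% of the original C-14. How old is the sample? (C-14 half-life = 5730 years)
Age = t½ × log₂(1/ratio) = 5813 years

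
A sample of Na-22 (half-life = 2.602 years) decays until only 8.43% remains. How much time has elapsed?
t = t½ × log₂(N₀/N) = 9.285 years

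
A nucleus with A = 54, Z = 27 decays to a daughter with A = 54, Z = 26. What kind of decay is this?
ΔA = 0, ΔZ = -1 ⇒ beta-plus decay (β⁺) or electron capture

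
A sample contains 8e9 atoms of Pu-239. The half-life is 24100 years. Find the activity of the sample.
A = λN = 2.301e5 decays/year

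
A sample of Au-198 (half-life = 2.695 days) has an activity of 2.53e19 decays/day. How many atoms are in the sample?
N = A/λ = 9.837e19 atoms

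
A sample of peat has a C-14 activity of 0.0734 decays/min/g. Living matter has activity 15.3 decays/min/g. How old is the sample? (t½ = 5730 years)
Age = t½ × log₂(A₀/A) = 44140 years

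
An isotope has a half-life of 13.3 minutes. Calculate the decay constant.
λ = ln(2)/t½ = 0.05212 minute⁻¹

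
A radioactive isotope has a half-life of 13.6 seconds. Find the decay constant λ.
λ = ln(2)/t½ = 0.05097 second⁻¹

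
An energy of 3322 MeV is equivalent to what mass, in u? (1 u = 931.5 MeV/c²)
m = E/c² = 3.566 u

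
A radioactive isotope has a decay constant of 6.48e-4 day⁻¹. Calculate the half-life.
t½ = ln(2)/λ = 1070 days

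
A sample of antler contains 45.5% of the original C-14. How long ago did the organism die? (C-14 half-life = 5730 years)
Age = t½ × log₂(1/ratio) = 6510 years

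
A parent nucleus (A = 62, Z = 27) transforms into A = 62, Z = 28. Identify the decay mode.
ΔA = 0, ΔZ = +1 ⇒ beta-minus decay (β⁻)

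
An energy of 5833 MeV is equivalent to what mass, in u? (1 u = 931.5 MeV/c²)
m = E/c² = 6.262 u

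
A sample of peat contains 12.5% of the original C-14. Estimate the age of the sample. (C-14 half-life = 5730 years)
Age = t½ × log₂(1/ratio) = 17190 years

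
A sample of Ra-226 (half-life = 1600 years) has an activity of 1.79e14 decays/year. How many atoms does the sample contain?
N = A/λ = 4.132e17 atoms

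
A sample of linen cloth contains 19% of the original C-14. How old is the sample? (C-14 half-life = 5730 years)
Age = t½ × log₂(1/ratio) = 13730 years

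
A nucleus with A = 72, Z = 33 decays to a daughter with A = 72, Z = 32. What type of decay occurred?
ΔA = 0, ΔZ = -1 ⇒ beta-plus decay (β⁺) or electron capture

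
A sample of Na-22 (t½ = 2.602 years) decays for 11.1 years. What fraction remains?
N/N₀ = (1/2)^(t/t½) = 0.05198 = 5.2%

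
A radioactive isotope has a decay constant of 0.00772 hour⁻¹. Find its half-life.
t½ = ln(2)/λ = 89.79 hours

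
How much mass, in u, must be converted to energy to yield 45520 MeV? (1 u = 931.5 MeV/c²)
m = E/c² = 48.87 u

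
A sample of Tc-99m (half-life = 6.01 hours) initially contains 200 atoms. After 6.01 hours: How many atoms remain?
N = N₀(1/2)^(t/t½) = 100 atoms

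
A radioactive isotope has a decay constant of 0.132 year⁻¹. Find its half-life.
t½ = ln(2)/λ = 5.251 years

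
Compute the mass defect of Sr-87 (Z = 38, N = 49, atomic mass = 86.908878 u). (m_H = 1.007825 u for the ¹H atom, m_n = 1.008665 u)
Δm = Z·m_H + N·m_n − M = 0.8131 u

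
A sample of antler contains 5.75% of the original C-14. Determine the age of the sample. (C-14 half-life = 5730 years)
Age = t½ × log₂(1/ratio) = 23610 years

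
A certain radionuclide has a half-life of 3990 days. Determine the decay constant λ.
λ = ln(2)/t½ = 1.737e-4 day⁻¹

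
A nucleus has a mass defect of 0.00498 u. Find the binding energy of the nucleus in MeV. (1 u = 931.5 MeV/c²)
B.E. = Δm × 931.5 = 4.639 MeV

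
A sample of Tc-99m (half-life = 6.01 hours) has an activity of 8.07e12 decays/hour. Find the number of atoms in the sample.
N = A/λ = 6.997e13 atoms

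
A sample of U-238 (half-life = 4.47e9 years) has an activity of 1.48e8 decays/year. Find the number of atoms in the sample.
N = A/λ = 9.544e17 atoms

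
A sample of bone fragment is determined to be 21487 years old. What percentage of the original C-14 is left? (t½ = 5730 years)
N/N₀ = (1/2)^(t/t½) = 0.07433 = 7.43%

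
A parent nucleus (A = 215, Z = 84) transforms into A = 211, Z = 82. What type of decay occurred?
ΔA = -4, ΔZ = -2 ⇒ alpha decay (α)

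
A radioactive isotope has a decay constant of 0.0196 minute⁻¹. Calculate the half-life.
t½ = ln(2)/λ = 35.36 minutes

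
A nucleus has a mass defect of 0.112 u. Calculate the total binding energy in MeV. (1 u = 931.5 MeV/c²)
B.E. = Δm × 931.5 = 104.3 MeV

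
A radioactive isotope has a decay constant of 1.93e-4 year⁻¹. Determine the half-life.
t½ = ln(2)/λ = 3591 years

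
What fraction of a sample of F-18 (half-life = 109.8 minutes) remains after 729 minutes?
N/N₀ = (1/2)^(t/t½) = 0.01003 = 1%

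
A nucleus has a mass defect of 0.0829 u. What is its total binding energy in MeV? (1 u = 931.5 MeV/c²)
B.E. = Δm × 931.5 = 77.22 MeV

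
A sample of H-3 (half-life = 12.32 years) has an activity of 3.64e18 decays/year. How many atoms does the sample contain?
N = A/λ = 6.47e19 atoms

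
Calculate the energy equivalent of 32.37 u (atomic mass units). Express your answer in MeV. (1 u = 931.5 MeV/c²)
E = mc² = 30150 MeV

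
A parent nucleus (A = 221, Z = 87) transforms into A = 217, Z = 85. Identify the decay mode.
ΔA = -4, ΔZ = -2 ⇒ alpha decay (α)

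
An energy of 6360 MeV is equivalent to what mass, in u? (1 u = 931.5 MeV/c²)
m = E/c² = 6.828 u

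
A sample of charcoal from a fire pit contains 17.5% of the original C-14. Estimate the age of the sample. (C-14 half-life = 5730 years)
Age = t½ × log₂(1/ratio) = 14410 years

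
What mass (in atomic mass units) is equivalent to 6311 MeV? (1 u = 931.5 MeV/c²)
m = E/c² = 6.775 u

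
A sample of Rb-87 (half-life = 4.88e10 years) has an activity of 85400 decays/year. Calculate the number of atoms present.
N = A/λ = 6.012e15 atoms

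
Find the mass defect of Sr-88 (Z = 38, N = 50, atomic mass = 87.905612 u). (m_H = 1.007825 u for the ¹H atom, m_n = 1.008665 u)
Δm = Z·m_H + N·m_n − M = 0.825 u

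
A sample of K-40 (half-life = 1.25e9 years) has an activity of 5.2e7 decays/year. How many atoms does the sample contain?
N = A/λ = 9.378e16 atoms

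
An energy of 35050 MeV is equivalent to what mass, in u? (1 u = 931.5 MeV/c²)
m = E/c² = 37.63 u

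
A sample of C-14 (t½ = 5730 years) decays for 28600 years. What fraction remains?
N/N₀ = (1/2)^(t/t½) = 0.03144 = 3.14%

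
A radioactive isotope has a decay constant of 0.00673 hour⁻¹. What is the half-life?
t½ = ln(2)/λ = 103 hours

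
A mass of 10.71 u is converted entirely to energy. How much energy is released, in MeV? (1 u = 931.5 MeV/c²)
E = mc² = 9976 MeV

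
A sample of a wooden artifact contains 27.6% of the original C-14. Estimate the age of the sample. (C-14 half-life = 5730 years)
Age = t½ × log₂(1/ratio) = 10640 years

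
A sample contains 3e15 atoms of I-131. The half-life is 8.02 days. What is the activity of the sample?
A = λN = 2.593e14 decays/day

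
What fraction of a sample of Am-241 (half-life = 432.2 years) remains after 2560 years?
N/N₀ = (1/2)^(t/t½) = 0.01648 = 1.65%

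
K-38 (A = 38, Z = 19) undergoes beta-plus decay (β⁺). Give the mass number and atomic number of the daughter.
Daughter: A = 38, Z = 18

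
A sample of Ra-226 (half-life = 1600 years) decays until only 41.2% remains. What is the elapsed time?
t = t½ × log₂(N₀/N) = 2047 years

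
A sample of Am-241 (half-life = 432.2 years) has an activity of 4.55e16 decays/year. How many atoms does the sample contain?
N = A/λ = 2.837e19 atoms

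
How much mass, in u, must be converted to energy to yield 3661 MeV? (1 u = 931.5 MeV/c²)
m = E/c² = 3.93 u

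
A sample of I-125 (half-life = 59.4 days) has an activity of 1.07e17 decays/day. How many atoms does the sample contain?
N = A/λ = 9.169e18 atoms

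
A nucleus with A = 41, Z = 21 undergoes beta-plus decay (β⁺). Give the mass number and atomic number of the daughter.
Daughter: A = 41, Z = 20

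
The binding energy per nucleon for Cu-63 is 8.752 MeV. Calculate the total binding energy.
B.E. = 8.752 × 63 = 551.4 MeV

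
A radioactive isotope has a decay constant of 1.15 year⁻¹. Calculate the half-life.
t½ = ln(2)/λ = 0.6027 years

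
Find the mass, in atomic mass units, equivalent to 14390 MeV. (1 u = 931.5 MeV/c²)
m = E/c² = 15.45 u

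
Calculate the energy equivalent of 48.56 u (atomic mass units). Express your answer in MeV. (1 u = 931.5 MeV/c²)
E = mc² = 45230 MeV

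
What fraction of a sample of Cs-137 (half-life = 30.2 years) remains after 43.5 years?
N/N₀ = (1/2)^(t/t½) = 0.3685 = 36.8%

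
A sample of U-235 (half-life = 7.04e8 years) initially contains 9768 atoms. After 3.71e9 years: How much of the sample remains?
N = N₀(1/2)^(t/t½) = 253.2 atoms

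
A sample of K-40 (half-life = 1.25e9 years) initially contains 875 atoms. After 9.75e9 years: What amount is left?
N = N₀(1/2)^(t/t½) = 3.926 atoms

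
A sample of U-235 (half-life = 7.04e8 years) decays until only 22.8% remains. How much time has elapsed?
t = t½ × log₂(N₀/N) = 1.502e9 years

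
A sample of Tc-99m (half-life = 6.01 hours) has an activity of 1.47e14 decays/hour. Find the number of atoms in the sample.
N = A/λ = 1.275e15 atoms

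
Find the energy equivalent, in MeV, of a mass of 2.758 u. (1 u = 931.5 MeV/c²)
E = mc² = 2569 MeV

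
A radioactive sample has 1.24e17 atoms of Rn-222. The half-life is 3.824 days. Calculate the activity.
A = λN = 2.248e16 decays/day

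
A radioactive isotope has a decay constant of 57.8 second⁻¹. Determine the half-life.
t½ = ln(2)/λ = 0.01199 seconds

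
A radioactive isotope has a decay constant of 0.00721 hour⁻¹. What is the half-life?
t½ = ln(2)/λ = 96.14 hours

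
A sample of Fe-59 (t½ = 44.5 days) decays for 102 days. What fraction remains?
N/N₀ = (1/2)^(t/t½) = 0.2042 = 20.4%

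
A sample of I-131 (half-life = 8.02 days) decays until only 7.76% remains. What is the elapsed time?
t = t½ × log₂(N₀/N) = 29.58 days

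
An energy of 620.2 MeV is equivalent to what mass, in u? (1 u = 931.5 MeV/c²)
m = E/c² = 0.6658 u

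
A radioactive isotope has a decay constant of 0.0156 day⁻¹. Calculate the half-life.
t½ = ln(2)/λ = 44.43 days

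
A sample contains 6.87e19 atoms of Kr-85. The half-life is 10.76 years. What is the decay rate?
A = λN = 4.426e18 decays/year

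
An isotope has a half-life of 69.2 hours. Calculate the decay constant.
λ = ln(2)/t½ = 0.01002 hour⁻¹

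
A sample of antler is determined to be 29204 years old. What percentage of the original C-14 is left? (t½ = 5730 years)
N/N₀ = (1/2)^(t/t½) = 0.02922 = 2.92%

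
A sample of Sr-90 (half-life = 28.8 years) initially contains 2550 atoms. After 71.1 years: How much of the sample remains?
N = N₀(1/2)^(t/t½) = 460.7 atoms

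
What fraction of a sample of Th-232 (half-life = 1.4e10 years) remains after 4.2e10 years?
N/N₀ = (1/2)^(t/t½) = 0.125 = 12.5%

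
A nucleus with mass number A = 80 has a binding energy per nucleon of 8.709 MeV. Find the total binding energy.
B.E. = 8.709 × 80 = 696.7 MeV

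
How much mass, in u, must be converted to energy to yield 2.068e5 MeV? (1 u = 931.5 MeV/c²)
m = E/c² = 222 u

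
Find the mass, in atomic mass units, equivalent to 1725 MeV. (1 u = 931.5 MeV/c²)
m = E/c² = 1.852 u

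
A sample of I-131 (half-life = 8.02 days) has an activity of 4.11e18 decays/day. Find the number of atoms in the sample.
N = A/λ = 4.755e19 atoms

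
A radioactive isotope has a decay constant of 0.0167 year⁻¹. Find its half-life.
t½ = ln(2)/λ = 41.51 years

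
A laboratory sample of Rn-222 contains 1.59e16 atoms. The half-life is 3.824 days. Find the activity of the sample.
A = λN = 2.882e15 decays/day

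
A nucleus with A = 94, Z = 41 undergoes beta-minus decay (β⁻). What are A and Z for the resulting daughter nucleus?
Daughter: A = 94, Z = 42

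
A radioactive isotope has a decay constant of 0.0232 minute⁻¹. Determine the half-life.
t½ = ln(2)/λ = 29.88 minutes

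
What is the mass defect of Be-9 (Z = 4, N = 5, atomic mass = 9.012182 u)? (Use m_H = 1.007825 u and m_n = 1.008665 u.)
Δm = Z·m_H + N·m_n − M = 0.06244 u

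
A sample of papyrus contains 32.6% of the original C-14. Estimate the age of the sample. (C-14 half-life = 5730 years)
Age = t½ × log₂(1/ratio) = 9266 years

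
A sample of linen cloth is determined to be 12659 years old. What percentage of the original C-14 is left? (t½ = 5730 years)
N/N₀ = (1/2)^(t/t½) = 0.2162 = 21.6%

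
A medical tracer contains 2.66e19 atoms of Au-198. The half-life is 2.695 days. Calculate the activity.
A = λN = 6.841e18 decays/day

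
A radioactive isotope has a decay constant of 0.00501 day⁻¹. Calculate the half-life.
t½ = ln(2)/λ = 138.4 days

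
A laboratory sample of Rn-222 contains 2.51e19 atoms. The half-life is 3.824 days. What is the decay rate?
A = λN = 4.55e18 decays/day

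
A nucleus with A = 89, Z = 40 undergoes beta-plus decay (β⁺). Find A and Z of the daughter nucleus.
Daughter: A = 89, Z = 39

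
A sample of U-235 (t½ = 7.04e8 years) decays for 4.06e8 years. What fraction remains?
N/N₀ = (1/2)^(t/t½) = 0.6705 = 67%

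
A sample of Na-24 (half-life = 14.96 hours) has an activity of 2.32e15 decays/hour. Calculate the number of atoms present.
N = A/λ = 5.007e16 atoms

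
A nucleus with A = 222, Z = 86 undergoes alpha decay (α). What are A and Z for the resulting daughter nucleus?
Daughter: A = 218, Z = 84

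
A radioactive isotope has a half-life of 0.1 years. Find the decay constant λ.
λ = ln(2)/t½ = 6.931 year⁻¹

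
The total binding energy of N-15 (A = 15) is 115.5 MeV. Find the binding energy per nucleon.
B.E./A = 115.5/15 = 7.7 MeV/nucleon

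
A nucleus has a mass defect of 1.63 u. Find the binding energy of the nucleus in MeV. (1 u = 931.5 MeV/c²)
B.E. = Δm × 931.5 = 1518 MeV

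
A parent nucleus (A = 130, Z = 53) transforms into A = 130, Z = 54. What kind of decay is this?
ΔA = 0, ΔZ = +1 ⇒ beta-minus decay (β⁻)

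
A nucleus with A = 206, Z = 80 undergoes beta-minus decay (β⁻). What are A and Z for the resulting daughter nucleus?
Daughter: A = 206, Z = 81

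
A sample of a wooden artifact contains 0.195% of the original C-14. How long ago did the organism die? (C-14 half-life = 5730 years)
Age = t½ × log₂(1/ratio) = 51580 years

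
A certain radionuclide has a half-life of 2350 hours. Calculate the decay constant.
λ = ln(2)/t½ = 2.95e-4 hour⁻¹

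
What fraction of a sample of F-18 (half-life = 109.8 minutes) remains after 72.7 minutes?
N/N₀ = (1/2)^(t/t½) = 0.632 = 63.2%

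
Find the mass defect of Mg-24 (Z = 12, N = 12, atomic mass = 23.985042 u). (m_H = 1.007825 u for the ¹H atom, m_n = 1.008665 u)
Δm = Z·m_H + N·m_n − M = 0.2128 u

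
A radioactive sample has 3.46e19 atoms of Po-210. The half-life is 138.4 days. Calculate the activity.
A = λN = 1.733e17 decays/day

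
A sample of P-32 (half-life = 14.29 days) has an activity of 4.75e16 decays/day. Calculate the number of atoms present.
N = A/λ = 9.793e17 atoms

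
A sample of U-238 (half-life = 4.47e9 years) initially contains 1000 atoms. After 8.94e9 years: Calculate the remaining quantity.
N = N₀(1/2)^(t/t½) = 250 atoms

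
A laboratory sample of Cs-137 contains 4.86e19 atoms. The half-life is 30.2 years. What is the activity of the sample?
A = λN = 1.115e18 decays/year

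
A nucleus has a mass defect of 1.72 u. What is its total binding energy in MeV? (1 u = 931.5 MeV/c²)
B.E. = Δm × 931.5 = 1602 MeV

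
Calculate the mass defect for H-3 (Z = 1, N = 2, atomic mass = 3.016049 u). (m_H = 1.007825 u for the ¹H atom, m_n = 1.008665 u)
Δm = Z·m_H + N·m_n − M = 0.009106 u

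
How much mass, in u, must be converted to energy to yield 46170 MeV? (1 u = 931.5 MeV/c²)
m = E/c² = 49.57 u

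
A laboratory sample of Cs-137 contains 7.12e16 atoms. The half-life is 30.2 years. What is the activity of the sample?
A = λN = 1.634e15 decays/year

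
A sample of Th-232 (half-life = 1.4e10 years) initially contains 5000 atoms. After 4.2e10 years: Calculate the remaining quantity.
N = N₀(1/2)^(t/t½) = 625 atoms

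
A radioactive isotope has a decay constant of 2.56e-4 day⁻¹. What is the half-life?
t½ = ln(2)/λ = 2708 days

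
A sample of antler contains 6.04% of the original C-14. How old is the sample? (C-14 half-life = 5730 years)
Age = t½ × log₂(1/ratio) = 23200 years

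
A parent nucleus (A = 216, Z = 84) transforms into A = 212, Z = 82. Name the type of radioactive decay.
ΔA = -4, ΔZ = -2 ⇒ alpha decay (α)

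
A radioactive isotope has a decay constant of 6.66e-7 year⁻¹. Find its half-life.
t½ = ln(2)/λ = 1.041e6 years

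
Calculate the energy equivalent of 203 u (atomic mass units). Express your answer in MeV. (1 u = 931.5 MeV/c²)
E = mc² = 1.891e5 MeV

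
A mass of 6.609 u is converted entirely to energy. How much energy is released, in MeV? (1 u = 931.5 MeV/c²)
E = mc² = 6156 MeV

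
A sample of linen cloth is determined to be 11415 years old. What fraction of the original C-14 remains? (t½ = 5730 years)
N/N₀ = (1/2)^(t/t½) = 0.2514 = 25.1%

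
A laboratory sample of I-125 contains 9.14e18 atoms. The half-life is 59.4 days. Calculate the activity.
A = λN = 1.067e17 decays/day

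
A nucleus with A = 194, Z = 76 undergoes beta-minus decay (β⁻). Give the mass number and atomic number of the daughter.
Daughter: A = 194, Z = 77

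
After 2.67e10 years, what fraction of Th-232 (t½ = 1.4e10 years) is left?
N/N₀ = (1/2)^(t/t½) = 0.2666 = 26.7%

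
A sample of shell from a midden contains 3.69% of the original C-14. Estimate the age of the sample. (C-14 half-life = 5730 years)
Age = t½ × log₂(1/ratio) = 27280 years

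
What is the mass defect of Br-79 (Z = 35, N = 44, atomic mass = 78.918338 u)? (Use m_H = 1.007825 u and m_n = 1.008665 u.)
Δm = Z·m_H + N·m_n − M = 0.7368 u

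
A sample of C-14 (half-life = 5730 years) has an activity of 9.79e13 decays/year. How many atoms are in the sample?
N = A/λ = 8.093e17 atoms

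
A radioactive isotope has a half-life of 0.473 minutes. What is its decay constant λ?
λ = ln(2)/t½ = 1.465 minute⁻¹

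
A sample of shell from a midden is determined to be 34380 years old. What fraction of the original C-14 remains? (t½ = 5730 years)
N/N₀ = (1/2)^(t/t½) = 0.01562 = 1.56%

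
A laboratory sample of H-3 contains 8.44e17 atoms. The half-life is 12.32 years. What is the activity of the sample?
A = λN = 4.749e16 decays/year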